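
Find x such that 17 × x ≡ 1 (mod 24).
17

gcd(17, 24) = 1, so the inverse exists.
Extended Euclidean algorithm on (24, 17):
24 = 1 × 17 + 7  ⟹  7 = (1)·24 + (-1)·17
17 = 2 × 7 + 3  ⟹  3 = (-2)·24 + (3)·17
7 = 2 × 3 + 1  ⟹  1 = (5)·24 + (-7)·17
So (-7)·17 ≡ 1 (mod 24), i.e. 17^(-1) ≡ -7 ≡ 17 (mod 24).
Check: 17 × 17 = 289 ≡ 1 (mod 24)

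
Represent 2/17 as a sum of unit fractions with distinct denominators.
1/9 + 1/153

Greedy algorithm:
2/17: ceiling(17/2) = 9, use 1/9
1/153: ceiling(153/1) = 153, use 1/153
Result: 2/17 = 1/9 + 1/153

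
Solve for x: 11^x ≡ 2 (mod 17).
2

Baby-step giant-step with step n = ⌈√17⌉ = 5.
Baby steps 11^j mod 17 (j:value) for j=0..4: 0:1, 1:11, 2:2, 3:5, 4:4.
h = 2 is already in the table at j=2, so x = 2.
Check: 11^2 ≡ 2 (mod 17).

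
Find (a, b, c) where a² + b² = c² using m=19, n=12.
(217, 456, 505)

Euclid's formula: a = m² - n², b = 2mn, c = m² + n²
m = 19, n = 12
a = 19² - 12² = 361 - 144 = 217
b = 2 × 19 × 12 = 456
c = 19² + 12² = 361 + 144 = 505
Verification: 217² + 456² = 47089 + 207936 = 255025 = 505² ✓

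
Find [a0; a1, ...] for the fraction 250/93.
[2; 1, 2, 4, 1, 5]

Euclidean algorithm steps:
250 = 2 × 93 + 64
93 = 1 × 64 + 29
64 = 2 × 29 + 6
29 = 4 × 6 + 5
6 = 1 × 5 + 1
5 = 5 × 1 + 0
Continued fraction: [2; 1, 2, 4, 1, 5]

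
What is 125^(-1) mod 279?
125

gcd(125, 279) = 1, so the inverse exists.
Extended Euclidean algorithm on (279, 125):
279 = 2 × 125 + 29  ⟹  29 = (1)·279 + (-2)·125
125 = 4 × 29 + 9  ⟹  9 = (-4)·279 + (9)·125
29 = 3 × 9 + 2  ⟹  2 = (13)·279 + (-29)·125
9 = 4 × 2 + 1  ⟹  1 = (-56)·279 + (125)·125
So (125)·125 ≡ 1 (mod 279), i.e. 125^(-1) ≡ 125 (mod 279).
Check: 125 × 125 = 15625 ≡ 1 (mod 279)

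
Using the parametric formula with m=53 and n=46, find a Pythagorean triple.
(693, 4876, 4925)

Euclid's formula: a = m² - n², b = 2mn, c = m² + n²
m = 53, n = 46
a = 53² - 46² = 2809 - 2116 = 693
b = 2 × 53 × 46 = 4876
c = 53² + 46² = 2809 + 2116 = 4925
Verification: 693² + 4876² = 480249 + 23775376 = 24255625 = 4925² ✓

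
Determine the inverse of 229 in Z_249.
112

gcd(229, 249) = 1, so the inverse exists.
Extended Euclidean algorithm on (249, 229):
249 = 1 × 229 + 20  ⟹  20 = (1)·249 + (-1)·229
229 = 11 × 20 + 9  ⟹  9 = (-11)·249 + (12)·229
20 = 2 × 9 + 2  ⟹  2 = (23)·249 + (-25)·229
9 = 4 × 2 + 1  ⟹  1 = (-103)·249 + (112)·229
So (112)·229 ≡ 1 (mod 249), i.e. 229^(-1) ≡ 112 (mod 249).
Check: 229 × 112 = 25648 ≡ 1 (mod 249)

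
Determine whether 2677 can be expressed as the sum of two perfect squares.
34² + 39² (a=34, b=39)

Factorization: 2677 = 2677
By Fermat: n is sum of two squares iff every prime p ≡ 3 (mod 4) appears to even power.
All primes ≡ 3 (mod 4) appear to even power.
Search a = 0, 1, 2, … for 2677 - a² a perfect square: first hit at a = 34: 2677 - 1156 = 1521 = 39².
2677 = 34² + 39² = 1156 + 1521 ✓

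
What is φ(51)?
32

51 = 3 × 17
φ(n) = n × ∏(1 - 1/p) for each prime p dividing n
φ(51) = 51 × (1 - 1/3) × (1 - 1/17) = 32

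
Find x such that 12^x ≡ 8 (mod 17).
2

Baby-step giant-step with step n = ⌈√17⌉ = 5.
Baby steps 12^j mod 17 (j:value) for j=0..4: 0:1, 1:12, 2:8, 3:11, 4:13.
h = 8 is already in the table at j=2, so x = 2.
Check: 12^2 ≡ 8 (mod 17).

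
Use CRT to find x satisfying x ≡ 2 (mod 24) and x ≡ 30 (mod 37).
770

Using Chinese Remainder Theorem:
M = 24 × 37 = 888
M1 = 37, M2 = 24
y1 = 37^(-1) mod 24 = 13
y2 = 24^(-1) mod 37 = 17
x = (2×37×13 + 30×24×17) mod 888 = 770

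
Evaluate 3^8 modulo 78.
9

Repeated squaring. Binary of 8 = 1000.
3^1 ≡ 3 (mod 78); 3^2 ≡ 9 (mod 78); 3^4 ≡ 3 (mod 78); 3^8 ≡ 9 (mod 78)
3^8 = 3^8 ≡ 9 (mod 78)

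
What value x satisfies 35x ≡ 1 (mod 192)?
11

gcd(35, 192) = 1, so the inverse exists.
Extended Euclidean algorithm on (192, 35):
192 = 5 × 35 + 17  ⟹  17 = (1)·192 + (-5)·35
35 = 2 × 17 + 1  ⟹  1 = (-2)·192 + (11)·35
So (11)·35 ≡ 1 (mod 192), i.e. 35^(-1) ≡ 11 (mod 192).
Check: 35 × 11 = 385 ≡ 1 (mod 192)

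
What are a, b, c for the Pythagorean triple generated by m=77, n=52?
(3225, 8008, 8633)

Euclid's formula: a = m² - n², b = 2mn, c = m² + n²
m = 77, n = 52
a = 77² - 52² = 5929 - 2704 = 3225
b = 2 × 77 × 52 = 8008
c = 77² + 52² = 5929 + 2704 = 8633
Verification: 3225² + 8008² = 10400625 + 64128064 = 74528689 = 8633² ✓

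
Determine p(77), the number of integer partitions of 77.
10619863

p(n) counts ways to write n as a sum of positive integers (order ignored).
Euler's pentagonal recurrence: p(k) = p(k-1) + p(k-2) - p(k-5) - p(k-7) + p(k-12) + p(k-15) - ... (offsets j(3j∓1)/2, signs ++--, p(0)=1, p(<0)=0).
DP table for k = 0..76: p(0)=1, p(1)=1, p(2)=2, p(3)=3, p(4)=5, p(5)=7, p(6)=11, p(7)=15, p(8)=22, p(9)=30, p(10)=42, p(11)=56, p(12)=77, p(13)=101, p(14)=135, p(15)=176, p(16)=231, p(17)=297, p(18)=385, p(19)=490, p(20)=627, p(21)=792, p(22)=1002, p(23)=1255, p(24)=1575, p(25)=1958, p(26)=2436, p(27)=3010, p(28)=3718, p(29)=4565, p(30)=5604, p(31)=6842, p(32)=8349, p(33)=10143, p(34)=12310, p(35)=14883, p(36)=17977, p(37)=21637, p(38)=26015, p(39)=31185, p(40)=37338, p(41)=44583, p(42)=53174, p(43)=63261, p(44)=75175, p(45)=89134, p(46)=105558, p(47)=124754, p(48)=147273, p(49)=173525, p(50)=204226, p(51)=239943, p(52)=281589, p(53)=329931, p(54)=386155, p(55)=451276, p(56)=526823, p(57)=614154, p(58)=715220, p(59)=831820, p(60)=966467, p(61)=1121505, p(62)=1300156, p(63)=1505499, p(64)=1741630, p(65)=2012558, p(66)=2323520, p(67)=2679689, p(68)=3087735, p(69)=3554345, p(70)=4087968, p(71)=4697205, p(72)=5392783, p(73)=6185689, p(74)=7089500, p(75)=8118264, p(76)=9289091.
Final step: p(77) = p(76) + p(75) - p(72) - p(70) + p(65) + p(62) - p(55) - p(51) + p(42) + p(37) - p(26) - p(20) + p(7) + p(0)
= 9289091 + 8118264 - 5392783 - 4087968 + 2012558 + 1300156 - 451276 - 239943 + 53174 + 21637 - 2436 - 627 + 15 + 1
= 10619863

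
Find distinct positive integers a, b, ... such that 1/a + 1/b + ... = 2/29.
1/15 + 1/435

Greedy algorithm:
2/29: ceiling(29/2) = 15, use 1/15
1/435: ceiling(435/1) = 435, use 1/435
Result: 2/29 = 1/15 + 1/435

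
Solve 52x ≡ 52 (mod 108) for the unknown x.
x ≡ 1 (mod 27)

gcd(52, 108) = 4, which divides 52, so solutions exist.
Divide through by 4: 13x ≡ 13 (mod 27).
Find 13^(-1) mod 27 by the extended Euclidean algorithm:
27 = 2 × 13 + 1  ⟹  1 = (1)·27 + (-2)·13
So (-2)·13 ≡ 1 (mod 27), i.e. 13^(-1) ≡ -2 ≡ 25 (mod 27).
x ≡ 25 × 13 = 325 ≡ 1 (mod 27).
Check: 52 × 1 = 52 ≡ 52 (mod 108).
x ≡ 1 (mod 27), giving 4 solutions mod 108.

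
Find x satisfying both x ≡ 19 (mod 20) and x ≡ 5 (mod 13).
239

Using Chinese Remainder Theorem:
M = 20 × 13 = 260
M1 = 13, M2 = 20
y1 = 13^(-1) mod 20 = 17
y2 = 20^(-1) mod 13 = 2
x = (19×13×17 + 5×20×2) mod 260 = 239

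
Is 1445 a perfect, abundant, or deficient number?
deficient

Proper divisors of 1445: sum = 1 + 5 + 17 + 85 + 289 = 397
Since 397 < 1445, 1445 is deficient.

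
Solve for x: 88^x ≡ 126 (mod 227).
59

Baby-step giant-step with step n = ⌈√227⌉ = 16.
Baby steps 88^j mod 227 (j:value) for j=0..15: 0:1, 1:88, 2:26, 3:18, 4:222, 5:14, 6:97, 7:137, 8:25, 9:157, 10:196, 11:223, 12:102, 13:123, 14:155, 15:20.
Giant-step multiplier: 88^(-16) ≡ 88^(226-16) = 88^210 ≡ 77 (mod 227).
Giant steps γ_i = 126·77^i mod 227: γ_0=126, γ_1=168, γ_2=224, γ_3=223 (in table at j=11).
x = i·n + j = 3·16 + 11 = 59.
Check: 88^59 ≡ 126 (mod 227).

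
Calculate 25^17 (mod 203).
23

Repeated squaring. Binary of 17 = 10001.
25^1 ≡ 25 (mod 203); 25^2 ≡ 16 (mod 203); 25^4 ≡ 53 (mod 203); 25^8 ≡ 170 (mod 203); 25^16 ≡ 74 (mod 203)
25^17 = 25^1 × 25^16 ≡ 23 (mod 203)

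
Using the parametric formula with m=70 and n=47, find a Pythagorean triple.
(2691, 6580, 7109)

Euclid's formula: a = m² - n², b = 2mn, c = m² + n²
m = 70, n = 47
a = 70² - 47² = 4900 - 2209 = 2691
b = 2 × 70 × 47 = 6580
c = 70² + 47² = 4900 + 2209 = 7109
Verification: 2691² + 6580² = 7241481 + 43296400 = 50537881 = 7109² ✓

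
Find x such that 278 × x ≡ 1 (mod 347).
176

gcd(278, 347) = 1, so the inverse exists.
Extended Euclidean algorithm on (347, 278):
347 = 1 × 278 + 69  ⟹  69 = (1)·347 + (-1)·278
278 = 4 × 69 + 2  ⟹  2 = (-4)·347 + (5)·278
69 = 34 × 2 + 1  ⟹  1 = (137)·347 + (-171)·278
So (-171)·278 ≡ 1 (mod 347), i.e. 278^(-1) ≡ -171 ≡ 176 (mod 347).
Check: 278 × 176 = 48928 ≡ 1 (mod 347)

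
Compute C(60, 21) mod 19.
9

Using Lucas' theorem:
Write n=60 and k=21 in base 19:
n in base 19: [3, 3]
k in base 19: [1, 2]
C(60,21) mod 19 = ∏ C(n_i, k_i) mod 19
Digit binomials (mod 19): C(3,1) = 3; C(3,2) = 3
Product: 3 × 3 = 9 ≡ 9 (mod 19)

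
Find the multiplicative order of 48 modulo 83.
41

83 is prime, so ord(48) divides φ(83) = 82.
Divisors of 82: 1, 2, 41, 82.
Repeated squaring: 48^1 ≡ 48, 48^2 ≡ 63, 48^4 ≡ 68, 48^8 ≡ 59, 48^16 ≡ 78, 48^32 ≡ 25, 48^64 ≡ 44 (mod 83).
Test 48^d mod 83 for each divisor d in increasing order:
48^1 ≡ 48
48^2 ≡ 63
48^41 = 48^32·48^8·48^1 ≡ 1  ← first divisor giving 1
The order is 41.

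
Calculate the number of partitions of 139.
13610949895

p(n) counts ways to write n as a sum of positive integers (order ignored).
Euler's pentagonal recurrence: p(k) = p(k-1) + p(k-2) - p(k-5) - p(k-7) + p(k-12) + p(k-15) - ... (offsets j(3j∓1)/2, signs ++--, p(0)=1, p(<0)=0).
DP table for k = 0..138: p(0)=1, p(1)=1, p(2)=2, p(3)=3, p(4)=5, p(5)=7, p(6)=11, p(7)=15, p(8)=22, p(9)=30, p(10)=42, p(11)=56, p(12)=77, p(13)=101, p(14)=135, p(15)=176, p(16)=231, p(17)=297, p(18)=385, p(19)=490, p(20)=627, p(21)=792, p(22)=1002, p(23)=1255, p(24)=1575, p(25)=1958, p(26)=2436, p(27)=3010, p(28)=3718, p(29)=4565, p(30)=5604, p(31)=6842, p(32)=8349, p(33)=10143, p(34)=12310, p(35)=14883, p(36)=17977, p(37)=21637, p(38)=26015, p(39)=31185, p(40)=37338, p(41)=44583, p(42)=53174, p(43)=63261, p(44)=75175, p(45)=89134, p(46)=105558, p(47)=124754, p(48)=147273, p(49)=173525, p(50)=204226, p(51)=239943, p(52)=281589, p(53)=329931, p(54)=386155, p(55)=451276, p(56)=526823, p(57)=614154, p(58)=715220, p(59)=831820, p(60)=966467, p(61)=1121505, p(62)=1300156, p(63)=1505499, p(64)=1741630, p(65)=2012558, p(66)=2323520, p(67)=2679689, p(68)=3087735, p(69)=3554345, p(70)=4087968, p(71)=4697205, p(72)=5392783, p(73)=6185689, p(74)=7089500, p(75)=8118264, p(76)=9289091, p(77)=10619863, p(78)=12132164, p(79)=13848650, p(80)=15796476, p(81)=18004327, p(82)=20506255, p(83)=23338469, p(84)=26543660, p(85)=30167357, p(86)=34262962, p(87)=38887673, p(88)=44108109, p(89)=49995925, p(90)=56634173, p(91)=64112359, p(92)=72533807, p(93)=82010177, p(94)=92669720, p(95)=104651419, p(96)=118114304, p(97)=133230930, p(98)=150198136, p(99)=169229875, p(100)=190569292, p(101)=214481126, p(102)=241265379, p(103)=271248950, p(104)=304801365, p(105)=342325709, p(106)=384276336, p(107)=431149389, p(108)=483502844, p(109)=541946240, p(110)=607163746, p(111)=679903203, p(112)=761002156, p(113)=851376628, p(114)=952050665, p(115)=1064144451, p(116)=1188908248, p(117)=1327710076, p(118)=1482074143, p(119)=1653668665, p(120)=1844349560, p(121)=2056148051, p(122)=2291320912, p(123)=2552338241, p(124)=2841940500, p(125)=3163127352, p(126)=3519222692, p(127)=3913864295, p(128)=4351078600, p(129)=4835271870, p(130)=5371315400, p(131)=5964539504, p(132)=6620830889, p(133)=7346629512, p(134)=8149040695, p(135)=9035836076, p(136)=10015581680, p(137)=11097645016, p(138)=12292341831.
Final step: p(139) = p(138) + p(137) - p(134) - p(132) + p(127) + p(124) - p(117) - p(113) + p(104) + p(99) - p(88) - p(82) + p(69) + p(62) - p(47) - p(39) + p(22) + p(13)
= 12292341831 + 11097645016 - 8149040695 - 6620830889 + 3913864295 + 2841940500 - 1327710076 - 851376628 + 304801365 + 169229875 - 44108109 - 20506255 + 3554345 + 1300156 - 124754 - 31185 + 1002 + 101
= 13610949895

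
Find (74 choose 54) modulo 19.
13

Using Lucas' theorem:
Write n=74 and k=54 in base 19:
n in base 19: [3, 17]
k in base 19: [2, 16]
C(74,54) mod 19 = ∏ C(n_i, k_i) mod 19
Digit binomials (mod 19): C(3,2) = 3; C(17,16) = 17
Product: 3 × 17 = 51 ≡ 13 (mod 19)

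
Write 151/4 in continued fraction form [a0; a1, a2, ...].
[37; 1, 3]

Euclidean algorithm steps:
151 = 37 × 4 + 3
4 = 1 × 3 + 1
3 = 3 × 1 + 0
Continued fraction: [37; 1, 3]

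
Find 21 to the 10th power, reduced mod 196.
49

Repeated squaring. Binary of 10 = 1010.
21^1 ≡ 21 (mod 196); 21^2 ≡ 49 (mod 196); 21^4 ≡ 49 (mod 196); 21^8 ≡ 49 (mod 196)
21^10 = 21^2 × 21^8 ≡ 49 (mod 196)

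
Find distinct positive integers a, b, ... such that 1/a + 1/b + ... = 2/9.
1/5 + 1/45

Greedy algorithm:
2/9: ceiling(9/2) = 5, use 1/5
1/45: ceiling(45/1) = 45, use 1/45
Result: 2/9 = 1/5 + 1/45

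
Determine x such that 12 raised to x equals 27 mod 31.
27

Baby-step giant-step with step n = ⌈√31⌉ = 6.
Baby steps 12^j mod 31 (j:value) for j=0..5: 0:1, 1:12, 2:20, 3:23, 4:28, 5:26.
Giant-step multiplier: 12^(-6) ≡ 12^(30-6) = 12^24 ≡ 16 (mod 31).
Giant steps γ_i = 27·16^i mod 31: γ_0=27, γ_1=29, γ_2=30, γ_3=15, γ_4=23 (in table at j=3).
x = i·n + j = 4·6 + 3 = 27.
Check: 12^27 ≡ 27 (mod 31).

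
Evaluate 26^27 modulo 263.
124

Repeated squaring. Binary of 27 = 11011.
26^1 ≡ 26 (mod 263); 26^2 ≡ 150 (mod 263); 26^4 ≡ 145 (mod 263); 26^8 ≡ 248 (mod 263); 26^16 ≡ 225 (mod 263)
26^27 = 26^1 × 26^2 × 26^8 × 26^16 ≡ 124 (mod 263)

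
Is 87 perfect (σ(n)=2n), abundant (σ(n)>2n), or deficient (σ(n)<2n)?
deficient

Proper divisors of 87: sum = 1 + 3 + 29 = 33
Since 33 < 87, 87 is deficient.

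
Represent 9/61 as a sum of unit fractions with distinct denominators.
1/7 + 1/214 + 1/91378

Greedy algorithm:
9/61: ceiling(61/9) = 7, use 1/7
2/427: ceiling(427/2) = 214, use 1/214
1/91378: ceiling(91378/1) = 91378, use 1/91378
Result: 9/61 = 1/7 + 1/214 + 1/91378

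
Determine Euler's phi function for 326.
162

326 = 2 × 163
φ(n) = n × ∏(1 - 1/p) for each prime p dividing n
φ(326) = 326 × (1 - 1/2) × (1 - 1/163) = 162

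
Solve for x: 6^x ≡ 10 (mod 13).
2

Baby-step giant-step with step n = ⌈√13⌉ = 4.
Baby steps 6^j mod 13 (j:value) for j=0..3: 0:1, 1:6, 2:10, 3:8.
h = 10 is already in the table at j=2, so x = 2.
Check: 6^2 ≡ 10 (mod 13).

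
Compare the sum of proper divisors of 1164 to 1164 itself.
abundant

Proper divisors of 1164: sum = 1 + 2 + 3 + 4 + 6 + 12 + 97 + 194 + 291 + 388 + 582 = 1580
Since 1580 > 1164, 1164 is abundant.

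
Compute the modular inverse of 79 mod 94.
25

gcd(79, 94) = 1, so the inverse exists.
Extended Euclidean algorithm on (94, 79):
94 = 1 × 79 + 15  ⟹  15 = (1)·94 + (-1)·79
79 = 5 × 15 + 4  ⟹  4 = (-5)·94 + (6)·79
15 = 3 × 4 + 3  ⟹  3 = (16)·94 + (-19)·79
4 = 1 × 3 + 1  ⟹  1 = (-21)·94 + (25)·79
So (25)·79 ≡ 1 (mod 94), i.e. 79^(-1) ≡ 25 (mod 94).
Check: 79 × 25 = 1975 ≡ 1 (mod 94)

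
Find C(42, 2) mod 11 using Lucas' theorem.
3

Using Lucas' theorem:
Write n=42 and k=2 in base 11:
n in base 11: [3, 9]
k in base 11: [0, 2]
C(42,2) mod 11 = ∏ C(n_i, k_i) mod 11
Digit binomials (mod 11): C(3,0) = 1; C(9,2) = 36 ≡ 3
Product: 1 × 3 = 3 ≡ 3 (mod 11)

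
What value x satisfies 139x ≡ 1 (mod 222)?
115

gcd(139, 222) = 1, so the inverse exists.
Extended Euclidean algorithm on (222, 139):
222 = 1 × 139 + 83  ⟹  83 = (1)·222 + (-1)·139
139 = 1 × 83 + 56  ⟹  56 = (-1)·222 + (2)·139
83 = 1 × 56 + 27  ⟹  27 = (2)·222 + (-3)·139
56 = 2 × 27 + 2  ⟹  2 = (-5)·222 + (8)·139
27 = 13 × 2 + 1  ⟹  1 = (67)·222 + (-107)·139
So (-107)·139 ≡ 1 (mod 222), i.e. 139^(-1) ≡ -107 ≡ 115 (mod 222).
Check: 139 × 115 = 15985 ≡ 1 (mod 222)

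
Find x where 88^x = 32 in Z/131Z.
75

Baby-step giant-step with step n = ⌈√131⌉ = 12.
Baby steps 88^j mod 131 (j:value) for j=0..11: 0:1, 1:88, 2:15, 3:10, 4:94, 5:19, 6:100, 7:23, 8:59, 9:83, 10:99, 11:66.
Giant-step multiplier: 88^(-12) ≡ 88^(130-12) = 88^118 ≡ 3 (mod 131).
Giant steps γ_i = 32·3^i mod 131: γ_0=32, γ_1=96, γ_2=26, γ_3=78, γ_4=103, γ_5=47, γ_6=10 (in table at j=3).
x = i·n + j = 6·12 + 3 = 75.
Check: 88^75 ≡ 32 (mod 131).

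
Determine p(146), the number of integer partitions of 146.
27517052599

p(n) counts ways to write n as a sum of positive integers (order ignored).
Euler's pentagonal recurrence: p(k) = p(k-1) + p(k-2) - p(k-5) - p(k-7) + p(k-12) + p(k-15) - ... (offsets j(3j∓1)/2, signs ++--, p(0)=1, p(<0)=0).
DP table for k = 0..145: p(0)=1, p(1)=1, p(2)=2, p(3)=3, p(4)=5, p(5)=7, p(6)=11, p(7)=15, p(8)=22, p(9)=30, p(10)=42, p(11)=56, p(12)=77, p(13)=101, p(14)=135, p(15)=176, p(16)=231, p(17)=297, p(18)=385, p(19)=490, p(20)=627, p(21)=792, p(22)=1002, p(23)=1255, p(24)=1575, p(25)=1958, p(26)=2436, p(27)=3010, p(28)=3718, p(29)=4565, p(30)=5604, p(31)=6842, p(32)=8349, p(33)=10143, p(34)=12310, p(35)=14883, p(36)=17977, p(37)=21637, p(38)=26015, p(39)=31185, p(40)=37338, p(41)=44583, p(42)=53174, p(43)=63261, p(44)=75175, p(45)=89134, p(46)=105558, p(47)=124754, p(48)=147273, p(49)=173525, p(50)=204226, p(51)=239943, p(52)=281589, p(53)=329931, p(54)=386155, p(55)=451276, p(56)=526823, p(57)=614154, p(58)=715220, p(59)=831820, p(60)=966467, p(61)=1121505, p(62)=1300156, p(63)=1505499, p(64)=1741630, p(65)=2012558, p(66)=2323520, p(67)=2679689, p(68)=3087735, p(69)=3554345, p(70)=4087968, p(71)=4697205, p(72)=5392783, p(73)=6185689, p(74)=7089500, p(75)=8118264, p(76)=9289091, p(77)=10619863, p(78)=12132164, p(79)=13848650, p(80)=15796476, p(81)=18004327, p(82)=20506255, p(83)=23338469, p(84)=26543660, p(85)=30167357, p(86)=34262962, p(87)=38887673, p(88)=44108109, p(89)=49995925, p(90)=56634173, p(91)=64112359, p(92)=72533807, p(93)=82010177, p(94)=92669720, p(95)=104651419, p(96)=118114304, p(97)=133230930, p(98)=150198136, p(99)=169229875, p(100)=190569292, p(101)=214481126, p(102)=241265379, p(103)=271248950, p(104)=304801365, p(105)=342325709, p(106)=384276336, p(107)=431149389, p(108)=483502844, p(109)=541946240, p(110)=607163746, p(111)=679903203, p(112)=761002156, p(113)=851376628, p(114)=952050665, p(115)=1064144451, p(116)=1188908248, p(117)=1327710076, p(118)=1482074143, p(119)=1653668665, p(120)=1844349560, p(121)=2056148051, p(122)=2291320912, p(123)=2552338241, p(124)=2841940500, p(125)=3163127352, p(126)=3519222692, p(127)=3913864295, p(128)=4351078600, p(129)=4835271870, p(130)=5371315400, p(131)=5964539504, p(132)=6620830889, p(133)=7346629512, p(134)=8149040695, p(135)=9035836076, p(136)=10015581680, p(137)=11097645016, p(138)=12292341831, p(139)=13610949895, p(140)=15065878135, p(141)=16670689208, p(142)=18440293320, p(143)=20390982757, p(144)=22540654445, p(145)=24908858009.
Final step: p(146) = p(145) + p(144) - p(141) - p(139) + p(134) + p(131) - p(124) - p(120) + p(111) + p(106) - p(95) - p(89) + p(76) + p(69) - p(54) - p(46) + p(29) + p(20) - p(1)
= 24908858009 + 22540654445 - 16670689208 - 13610949895 + 8149040695 + 5964539504 - 2841940500 - 1844349560 + 679903203 + 384276336 - 104651419 - 49995925 + 9289091 + 3554345 - 386155 - 105558 + 4565 + 627 - 1
= 27517052599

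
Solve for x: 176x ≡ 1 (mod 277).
181

gcd(176, 277) = 1, so the inverse exists.
Extended Euclidean algorithm on (277, 176):
277 = 1 × 176 + 101  ⟹  101 = (1)·277 + (-1)·176
176 = 1 × 101 + 75  ⟹  75 = (-1)·277 + (2)·176
101 = 1 × 75 + 26  ⟹  26 = (2)·277 + (-3)·176
75 = 2 × 26 + 23  ⟹  23 = (-5)·277 + (8)·176
26 = 1 × 23 + 3  ⟹  3 = (7)·277 + (-11)·176
23 = 7 × 3 + 2  ⟹  2 = (-54)·277 + (85)·176
3 = 1 × 2 + 1  ⟹  1 = (61)·277 + (-96)·176
So (-96)·176 ≡ 1 (mod 277), i.e. 176^(-1) ≡ -96 ≡ 181 (mod 277).
Check: 176 × 181 = 31856 ≡ 1 (mod 277)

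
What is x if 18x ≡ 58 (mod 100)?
x ≡ 31 (mod 50)

gcd(18, 100) = 2, which divides 58, so solutions exist.
Divide through by 2: 9x ≡ 29 (mod 50).
Find 9^(-1) mod 50 by the extended Euclidean algorithm:
50 = 5 × 9 + 5  ⟹  5 = (1)·50 + (-5)·9
9 = 1 × 5 + 4  ⟹  4 = (-1)·50 + (6)·9
5 = 1 × 4 + 1  ⟹  1 = (2)·50 + (-11)·9
So (-11)·9 ≡ 1 (mod 50), i.e. 9^(-1) ≡ -11 ≡ 39 (mod 50).
x ≡ 39 × 29 = 1131 ≡ 31 (mod 50).
Check: 18 × 31 = 558 ≡ 58 (mod 100).
x ≡ 31 (mod 50), giving 2 solutions mod 100.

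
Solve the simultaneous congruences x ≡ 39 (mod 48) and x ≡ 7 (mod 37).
1191

Using Chinese Remainder Theorem:
M = 48 × 37 = 1776
M1 = 37, M2 = 48
y1 = 37^(-1) mod 48 = 13
y2 = 48^(-1) mod 37 = 27
x = (39×37×13 + 7×48×27) mod 1776 = 1191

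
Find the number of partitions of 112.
761002156

p(n) counts ways to write n as a sum of positive integers (order ignored).
Euler's pentagonal recurrence: p(k) = p(k-1) + p(k-2) - p(k-5) - p(k-7) + p(k-12) + p(k-15) - ... (offsets j(3j∓1)/2, signs ++--, p(0)=1, p(<0)=0).
DP table for k = 0..111: p(0)=1, p(1)=1, p(2)=2, p(3)=3, p(4)=5, p(5)=7, p(6)=11, p(7)=15, p(8)=22, p(9)=30, p(10)=42, p(11)=56, p(12)=77, p(13)=101, p(14)=135, p(15)=176, p(16)=231, p(17)=297, p(18)=385, p(19)=490, p(20)=627, p(21)=792, p(22)=1002, p(23)=1255, p(24)=1575, p(25)=1958, p(26)=2436, p(27)=3010, p(28)=3718, p(29)=4565, p(30)=5604, p(31)=6842, p(32)=8349, p(33)=10143, p(34)=12310, p(35)=14883, p(36)=17977, p(37)=21637, p(38)=26015, p(39)=31185, p(40)=37338, p(41)=44583, p(42)=53174, p(43)=63261, p(44)=75175, p(45)=89134, p(46)=105558, p(47)=124754, p(48)=147273, p(49)=173525, p(50)=204226, p(51)=239943, p(52)=281589, p(53)=329931, p(54)=386155, p(55)=451276, p(56)=526823, p(57)=614154, p(58)=715220, p(59)=831820, p(60)=966467, p(61)=1121505, p(62)=1300156, p(63)=1505499, p(64)=1741630, p(65)=2012558, p(66)=2323520, p(67)=2679689, p(68)=3087735, p(69)=3554345, p(70)=4087968, p(71)=4697205, p(72)=5392783, p(73)=6185689, p(74)=7089500, p(75)=8118264, p(76)=9289091, p(77)=10619863, p(78)=12132164, p(79)=13848650, p(80)=15796476, p(81)=18004327, p(82)=20506255, p(83)=23338469, p(84)=26543660, p(85)=30167357, p(86)=34262962, p(87)=38887673, p(88)=44108109, p(89)=49995925, p(90)=56634173, p(91)=64112359, p(92)=72533807, p(93)=82010177, p(94)=92669720, p(95)=104651419, p(96)=118114304, p(97)=133230930, p(98)=150198136, p(99)=169229875, p(100)=190569292, p(101)=214481126, p(102)=241265379, p(103)=271248950, p(104)=304801365, p(105)=342325709, p(106)=384276336, p(107)=431149389, p(108)=483502844, p(109)=541946240, p(110)=607163746, p(111)=679903203.
Final step: p(112) = p(111) + p(110) - p(107) - p(105) + p(100) + p(97) - p(90) - p(86) + p(77) + p(72) - p(61) - p(55) + p(42) + p(35) - p(20) - p(12)
= 679903203 + 607163746 - 431149389 - 342325709 + 190569292 + 133230930 - 56634173 - 34262962 + 10619863 + 5392783 - 1121505 - 451276 + 53174 + 14883 - 627 - 77
= 761002156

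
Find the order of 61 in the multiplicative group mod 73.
36

73 is prime, so ord(61) divides φ(73) = 72.
Divisors of 72: 1, 2, 3, 4, 6, 8, 9, 12, 18, 24, 36, 72.
Repeated squaring: 61^1 ≡ 61, 61^2 ≡ 71, 61^4 ≡ 4, 61^8 ≡ 16, 61^16 ≡ 37, 61^32 ≡ 55, 61^64 ≡ 32 (mod 73).
Test 61^d mod 73 for each divisor d in increasing order:
61^1 ≡ 61
61^2 ≡ 71
61^3 = 61^2·61^1 ≡ 24
61^4 ≡ 4
61^6 = 61^4·61^2 ≡ 65
61^8 ≡ 16
61^9 = 61^8·61^1 ≡ 27
61^12 = 61^8·61^4 ≡ 64
61^18 = 61^16·61^2 ≡ 72
61^24 = 61^16·61^8 ≡ 8
61^36 = 61^32·61^4 ≡ 1  ← first divisor giving 1
The order is 36.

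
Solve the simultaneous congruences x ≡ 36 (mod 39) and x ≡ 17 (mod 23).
270

Using Chinese Remainder Theorem:
M = 39 × 23 = 897
M1 = 23, M2 = 39
y1 = 23^(-1) mod 39 = 17
y2 = 39^(-1) mod 23 = 13
x = (36×23×17 + 17×39×13) mod 897 = 270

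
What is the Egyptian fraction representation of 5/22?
1/5 + 1/37 + 1/4070

Greedy algorithm:
5/22: ceiling(22/5) = 5, use 1/5
3/110: ceiling(110/3) = 37, use 1/37
1/4070: ceiling(4070/1) = 4070, use 1/4070
Result: 5/22 = 1/5 + 1/37 + 1/4070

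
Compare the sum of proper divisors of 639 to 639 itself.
deficient

Proper divisors of 639: sum = 1 + 3 + 9 + 71 + 213 = 297
Since 297 < 639, 639 is deficient.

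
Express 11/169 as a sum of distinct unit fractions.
1/16 + 1/387 + 1/209290 + 1/109505550960

Greedy algorithm:
11/169: ceiling(169/11) = 16, use 1/16
7/2704: ceiling(2704/7) = 387, use 1/387
5/1046448: ceiling(1046448/5) = 209290, use 1/209290
1/109505550960: ceiling(109505550960/1) = 109505550960, use 1/109505550960
Result: 11/169 = 1/16 + 1/387 + 1/209290 + 1/109505550960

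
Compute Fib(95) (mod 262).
87

Matrix identity: Q^n = [[F_(n+1), F_n], [F_n, F_(n-1)]] with Q = [[1,1],[1,0]].
n = 95 = 1011111₂. Square-and-multiply, entries mod 262:
Q^1 = [[1,1],[1,0]]
Q^2 = (Q^1)² = [[2,1],[1,1]]
Q^5 = (Q^2)²·Q = [[8,5],[5,3]]
Q^11 = (Q^5)²·Q = [[144,89],[89,55]]
Q^23 = (Q^11)²·Q = [[256,99],[99,157]]
Q^47 = (Q^23)²·Q = [[158,143],[143,15]]
Q^95 = (Q^47)²·Q = [[198,87],[87,111]]
F_95 mod 262 = Q^95[0][1] = 87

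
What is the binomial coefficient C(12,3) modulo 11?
0

Using Lucas' theorem:
Write n=12 and k=3 in base 11:
n in base 11: [1, 1]
k in base 11: [0, 3]
C(12,3) mod 11 = ∏ C(n_i, k_i) mod 11
Digit binomials (mod 11): C(1,0) = 1; C(1,3) = 0 (k_i > n_i)
Product: 1 × 0 = 0 ≡ 0 (mod 11)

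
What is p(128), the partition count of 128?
4351078600

p(n) counts ways to write n as a sum of positive integers (order ignored).
Euler's pentagonal recurrence: p(k) = p(k-1) + p(k-2) - p(k-5) - p(k-7) + p(k-12) + p(k-15) - ... (offsets j(3j∓1)/2, signs ++--, p(0)=1, p(<0)=0).
DP table for k = 0..127: p(0)=1, p(1)=1, p(2)=2, p(3)=3, p(4)=5, p(5)=7, p(6)=11, p(7)=15, p(8)=22, p(9)=30, p(10)=42, p(11)=56, p(12)=77, p(13)=101, p(14)=135, p(15)=176, p(16)=231, p(17)=297, p(18)=385, p(19)=490, p(20)=627, p(21)=792, p(22)=1002, p(23)=1255, p(24)=1575, p(25)=1958, p(26)=2436, p(27)=3010, p(28)=3718, p(29)=4565, p(30)=5604, p(31)=6842, p(32)=8349, p(33)=10143, p(34)=12310, p(35)=14883, p(36)=17977, p(37)=21637, p(38)=26015, p(39)=31185, p(40)=37338, p(41)=44583, p(42)=53174, p(43)=63261, p(44)=75175, p(45)=89134, p(46)=105558, p(47)=124754, p(48)=147273, p(49)=173525, p(50)=204226, p(51)=239943, p(52)=281589, p(53)=329931, p(54)=386155, p(55)=451276, p(56)=526823, p(57)=614154, p(58)=715220, p(59)=831820, p(60)=966467, p(61)=1121505, p(62)=1300156, p(63)=1505499, p(64)=1741630, p(65)=2012558, p(66)=2323520, p(67)=2679689, p(68)=3087735, p(69)=3554345, p(70)=4087968, p(71)=4697205, p(72)=5392783, p(73)=6185689, p(74)=7089500, p(75)=8118264, p(76)=9289091, p(77)=10619863, p(78)=12132164, p(79)=13848650, p(80)=15796476, p(81)=18004327, p(82)=20506255, p(83)=23338469, p(84)=26543660, p(85)=30167357, p(86)=34262962, p(87)=38887673, p(88)=44108109, p(89)=49995925, p(90)=56634173, p(91)=64112359, p(92)=72533807, p(93)=82010177, p(94)=92669720, p(95)=104651419, p(96)=118114304, p(97)=133230930, p(98)=150198136, p(99)=169229875, p(100)=190569292, p(101)=214481126, p(102)=241265379, p(103)=271248950, p(104)=304801365, p(105)=342325709, p(106)=384276336, p(107)=431149389, p(108)=483502844, p(109)=541946240, p(110)=607163746, p(111)=679903203, p(112)=761002156, p(113)=851376628, p(114)=952050665, p(115)=1064144451, p(116)=1188908248, p(117)=1327710076, p(118)=1482074143, p(119)=1653668665, p(120)=1844349560, p(121)=2056148051, p(122)=2291320912, p(123)=2552338241, p(124)=2841940500, p(125)=3163127352, p(126)=3519222692, p(127)=3913864295.
Final step: p(128) = p(127) + p(126) - p(123) - p(121) + p(116) + p(113) - p(106) - p(102) + p(93) + p(88) - p(77) - p(71) + p(58) + p(51) - p(36) - p(28) + p(11) + p(2)
= 3913864295 + 3519222692 - 2552338241 - 2056148051 + 1188908248 + 851376628 - 384276336 - 241265379 + 82010177 + 44108109 - 10619863 - 4697205 + 715220 + 239943 - 17977 - 3718 + 56 + 2
= 4351078600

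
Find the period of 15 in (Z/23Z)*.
22

23 is prime, so ord(15) divides φ(23) = 22.
Divisors of 22: 1, 2, 11, 22.
Repeated squaring: 15^1 ≡ 15, 15^2 ≡ 18, 15^4 ≡ 2, 15^8 ≡ 4, 15^16 ≡ 16 (mod 23).
Test 15^d mod 23 for each divisor d in increasing order:
15^1 ≡ 15
15^2 ≡ 18
15^11 = 15^8·15^2·15^1 ≡ 22
15^22 = 15^16·15^4·15^2 ≡ 1  ← first divisor giving 1
The order is 22.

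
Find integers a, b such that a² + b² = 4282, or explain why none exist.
41² + 51² (a=41, b=51)

Factorization: 4282 = 2 × 2141
By Fermat: n is sum of two squares iff every prime p ≡ 3 (mod 4) appears to even power.
All primes ≡ 3 (mod 4) appear to even power.
Search a = 0, 1, 2, … for 4282 - a² a perfect square: first hit at a = 41: 4282 - 1681 = 2601 = 51².
4282 = 41² + 51² = 1681 + 2601 ✓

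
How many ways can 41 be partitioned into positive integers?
44583

p(n) counts ways to write n as a sum of positive integers (order ignored).
Euler's pentagonal recurrence: p(k) = p(k-1) + p(k-2) - p(k-5) - p(k-7) + p(k-12) + p(k-15) - ... (offsets j(3j∓1)/2, signs ++--, p(0)=1, p(<0)=0).
DP table for k = 0..40: p(0)=1, p(1)=1, p(2)=2, p(3)=3, p(4)=5, p(5)=7, p(6)=11, p(7)=15, p(8)=22, p(9)=30, p(10)=42, p(11)=56, p(12)=77, p(13)=101, p(14)=135, p(15)=176, p(16)=231, p(17)=297, p(18)=385, p(19)=490, p(20)=627, p(21)=792, p(22)=1002, p(23)=1255, p(24)=1575, p(25)=1958, p(26)=2436, p(27)=3010, p(28)=3718, p(29)=4565, p(30)=5604, p(31)=6842, p(32)=8349, p(33)=10143, p(34)=12310, p(35)=14883, p(36)=17977, p(37)=21637, p(38)=26015, p(39)=31185, p(40)=37338.
Final step: p(41) = p(40) + p(39) - p(36) - p(34) + p(29) + p(26) - p(19) - p(15) + p(6) + p(1)
= 37338 + 31185 - 17977 - 12310 + 4565 + 2436 - 490 - 176 + 11 + 1
= 44583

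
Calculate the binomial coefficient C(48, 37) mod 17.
7

Using Lucas' theorem:
Write n=48 and k=37 in base 17:
n in base 17: [2, 14]
k in base 17: [2, 3]
C(48,37) mod 17 = ∏ C(n_i, k_i) mod 17
Digit binomials (mod 17): C(2,2) = 1; C(14,3) = 364 ≡ 7
Product: 1 × 7 = 7 ≡ 7 (mod 17)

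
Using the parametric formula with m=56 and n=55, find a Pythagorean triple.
(111, 6160, 6161)

Euclid's formula: a = m² - n², b = 2mn, c = m² + n²
m = 56, n = 55
a = 56² - 55² = 3136 - 3025 = 111
b = 2 × 56 × 55 = 6160
c = 56² + 55² = 3136 + 3025 = 6161
Verification: 111² + 6160² = 12321 + 37945600 = 37957921 = 6161² ✓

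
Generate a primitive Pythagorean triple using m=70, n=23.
(4371, 3220, 5429)

Euclid's formula: a = m² - n², b = 2mn, c = m² + n²
m = 70, n = 23
a = 70² - 23² = 4900 - 529 = 4371
b = 2 × 70 × 23 = 3220
c = 70² + 23² = 4900 + 529 = 5429
Verification: 4371² + 3220² = 19105641 + 10368400 = 29474041 = 5429² ✓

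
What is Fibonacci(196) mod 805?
647

Matrix identity: Q^n = [[F_(n+1), F_n], [F_n, F_(n-1)]] with Q = [[1,1],[1,0]].
n = 196 = 11000100₂. Square-and-multiply, entries mod 805:
Q^1 = [[1,1],[1,0]]
Q^3 = (Q^1)²·Q = [[3,2],[2,1]]
Q^6 = (Q^3)² = [[13,8],[8,5]]
Q^12 = (Q^6)² = [[233,144],[144,89]]
Q^24 = (Q^12)² = [[160,483],[483,482]]
Q^49 = (Q^24)²·Q = [[645,484],[484,161]]
Q^98 = (Q^49)² = [[646,484],[484,162]]
Q^196 = (Q^98)² = [[327,647],[647,485]]
F_196 mod 805 = Q^196[0][1] = 647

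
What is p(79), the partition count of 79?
13848650

p(n) counts ways to write n as a sum of positive integers (order ignored).
Euler's pentagonal recurrence: p(k) = p(k-1) + p(k-2) - p(k-5) - p(k-7) + p(k-12) + p(k-15) - ... (offsets j(3j∓1)/2, signs ++--, p(0)=1, p(<0)=0).
DP table for k = 0..78: p(0)=1, p(1)=1, p(2)=2, p(3)=3, p(4)=5, p(5)=7, p(6)=11, p(7)=15, p(8)=22, p(9)=30, p(10)=42, p(11)=56, p(12)=77, p(13)=101, p(14)=135, p(15)=176, p(16)=231, p(17)=297, p(18)=385, p(19)=490, p(20)=627, p(21)=792, p(22)=1002, p(23)=1255, p(24)=1575, p(25)=1958, p(26)=2436, p(27)=3010, p(28)=3718, p(29)=4565, p(30)=5604, p(31)=6842, p(32)=8349, p(33)=10143, p(34)=12310, p(35)=14883, p(36)=17977, p(37)=21637, p(38)=26015, p(39)=31185, p(40)=37338, p(41)=44583, p(42)=53174, p(43)=63261, p(44)=75175, p(45)=89134, p(46)=105558, p(47)=124754, p(48)=147273, p(49)=173525, p(50)=204226, p(51)=239943, p(52)=281589, p(53)=329931, p(54)=386155, p(55)=451276, p(56)=526823, p(57)=614154, p(58)=715220, p(59)=831820, p(60)=966467, p(61)=1121505, p(62)=1300156, p(63)=1505499, p(64)=1741630, p(65)=2012558, p(66)=2323520, p(67)=2679689, p(68)=3087735, p(69)=3554345, p(70)=4087968, p(71)=4697205, p(72)=5392783, p(73)=6185689, p(74)=7089500, p(75)=8118264, p(76)=9289091, p(77)=10619863, p(78)=12132164.
Final step: p(79) = p(78) + p(77) - p(74) - p(72) + p(67) + p(64) - p(57) - p(53) + p(44) + p(39) - p(28) - p(22) + p(9) + p(2)
= 12132164 + 10619863 - 7089500 - 5392783 + 2679689 + 1741630 - 614154 - 329931 + 75175 + 31185 - 3718 - 1002 + 30 + 2
= 13848650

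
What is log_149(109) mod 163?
107

Baby-step giant-step with step n = ⌈√163⌉ = 13.
Baby steps 149^j mod 163 (j:value) for j=0..12: 0:1, 1:149, 2:33, 3:27, 4:111, 5:76, 6:77, 7:63, 8:96, 9:123, 10:71, 11:147, 12:61.
Giant-step multiplier: 149^(-13) ≡ 149^(162-13) = 149^149 ≡ 117 (mod 163).
Giant steps γ_i = 109·117^i mod 163: γ_0=109, γ_1=39, γ_2=162, γ_3=46, γ_4=3, γ_5=25, γ_6=154, γ_7=88, γ_8=27 (in table at j=3).
x = i·n + j = 8·13 + 3 = 107.
Check: 149^107 ≡ 109 (mod 163).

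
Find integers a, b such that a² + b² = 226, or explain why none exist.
1² + 15² (a=1, b=15)

Factorization: 226 = 2 × 113
By Fermat: n is sum of two squares iff every prime p ≡ 3 (mod 4) appears to even power.
All primes ≡ 3 (mod 4) appear to even power.
Search a = 0, 1, 2, … for 226 - a² a perfect square: first hit at a = 1: 226 - 1 = 225 = 15².
226 = 1² + 15² = 1 + 225 ✓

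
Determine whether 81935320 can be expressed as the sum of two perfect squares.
Not possible

Factorization: 81935320 = 2^3 × 5 × 127^3
By Fermat: n is sum of two squares iff every prime p ≡ 3 (mod 4) appears to even power.
Prime(s) ≡ 3 (mod 4) with odd exponent: [(127, 3)]
Therefore 81935320 cannot be expressed as a² + b².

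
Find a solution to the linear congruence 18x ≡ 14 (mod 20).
x ≡ 3 (mod 10)

gcd(18, 20) = 2, which divides 14, so solutions exist.
Divide through by 2: 9x ≡ 7 (mod 10).
Find 9^(-1) mod 10 by the extended Euclidean algorithm:
10 = 1 × 9 + 1  ⟹  1 = (1)·10 + (-1)·9
So (-1)·9 ≡ 1 (mod 10), i.e. 9^(-1) ≡ -1 ≡ 9 (mod 10).
x ≡ 9 × 7 = 63 ≡ 3 (mod 10).
Check: 18 × 3 = 54 ≡ 14 (mod 20).
x ≡ 3 (mod 10), giving 2 solutions mod 20.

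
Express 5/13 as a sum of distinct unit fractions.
1/3 + 1/20 + 1/780

Greedy algorithm:
5/13: ceiling(13/5) = 3, use 1/3
2/39: ceiling(39/2) = 20, use 1/20
1/780: ceiling(780/1) = 780, use 1/780
Result: 5/13 = 1/3 + 1/20 + 1/780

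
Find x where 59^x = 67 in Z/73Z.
10

Baby-step giant-step with step n = ⌈√73⌉ = 9.
Baby steps 59^j mod 73 (j:value) for j=0..8: 0:1, 1:59, 2:50, 3:30, 4:18, 5:40, 6:24, 7:29, 8:32.
Giant-step multiplier: 59^(-9) ≡ 59^(72-9) = 59^63 ≡ 51 (mod 73).
Giant steps γ_i = 67·51^i mod 73: γ_0=67, γ_1=59 (in table at j=1).
x = i·n + j = 1·9 + 1 = 10.
Check: 59^10 ≡ 67 (mod 73).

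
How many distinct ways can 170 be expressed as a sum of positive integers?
274768617130

p(n) counts ways to write n as a sum of positive integers (order ignored).
Euler's pentagonal recurrence: p(k) = p(k-1) + p(k-2) - p(k-5) - p(k-7) + p(k-12) + p(k-15) - ... (offsets j(3j∓1)/2, signs ++--, p(0)=1, p(<0)=0).
DP table for k = 0..169: p(0)=1, p(1)=1, p(2)=2, p(3)=3, p(4)=5, p(5)=7, p(6)=11, p(7)=15, p(8)=22, p(9)=30, p(10)=42, p(11)=56, p(12)=77, p(13)=101, p(14)=135, p(15)=176, p(16)=231, p(17)=297, p(18)=385, p(19)=490, p(20)=627, p(21)=792, p(22)=1002, p(23)=1255, p(24)=1575, p(25)=1958, p(26)=2436, p(27)=3010, p(28)=3718, p(29)=4565, p(30)=5604, p(31)=6842, p(32)=8349, p(33)=10143, p(34)=12310, p(35)=14883, p(36)=17977, p(37)=21637, p(38)=26015, p(39)=31185, p(40)=37338, p(41)=44583, p(42)=53174, p(43)=63261, p(44)=75175, p(45)=89134, p(46)=105558, p(47)=124754, p(48)=147273, p(49)=173525, p(50)=204226, p(51)=239943, p(52)=281589, p(53)=329931, p(54)=386155, p(55)=451276, p(56)=526823, p(57)=614154, p(58)=715220, p(59)=831820, p(60)=966467, p(61)=1121505, p(62)=1300156, p(63)=1505499, p(64)=1741630, p(65)=2012558, p(66)=2323520, p(67)=2679689, p(68)=3087735, p(69)=3554345, p(70)=4087968, p(71)=4697205, p(72)=5392783, p(73)=6185689, p(74)=7089500, p(75)=8118264, p(76)=9289091, p(77)=10619863, p(78)=12132164, p(79)=13848650, p(80)=15796476, p(81)=18004327, p(82)=20506255, p(83)=23338469, p(84)=26543660, p(85)=30167357, p(86)=34262962, p(87)=38887673, p(88)=44108109, p(89)=49995925, p(90)=56634173, p(91)=64112359, p(92)=72533807, p(93)=82010177, p(94)=92669720, p(95)=104651419, p(96)=118114304, p(97)=133230930, p(98)=150198136, p(99)=169229875, p(100)=190569292, p(101)=214481126, p(102)=241265379, p(103)=271248950, p(104)=304801365, p(105)=342325709, p(106)=384276336, p(107)=431149389, p(108)=483502844, p(109)=541946240, p(110)=607163746, p(111)=679903203, p(112)=761002156, p(113)=851376628, p(114)=952050665, p(115)=1064144451, p(116)=1188908248, p(117)=1327710076, p(118)=1482074143, p(119)=1653668665, p(120)=1844349560, p(121)=2056148051, p(122)=2291320912, p(123)=2552338241, p(124)=2841940500, p(125)=3163127352, p(126)=3519222692, p(127)=3913864295, p(128)=4351078600, p(129)=4835271870, p(130)=5371315400, p(131)=5964539504, p(132)=6620830889, p(133)=7346629512, p(134)=8149040695, p(135)=9035836076, p(136)=10015581680, p(137)=11097645016, p(138)=12292341831, p(139)=13610949895, p(140)=15065878135, p(141)=16670689208, p(142)=18440293320, p(143)=20390982757, p(144)=22540654445, p(145)=24908858009, p(146)=27517052599, p(147)=30388671978, p(148)=33549419497, p(149)=37027355200, p(150)=40853235313, p(151)=45060624582, p(152)=49686288421, p(153)=54770336324, p(154)=60356673280, p(155)=66493182097, p(156)=73232243759, p(157)=80630964769, p(158)=88751778802, p(159)=97662728555, p(160)=107438159466, p(161)=118159068427, p(162)=129913904637, p(163)=142798995930, p(164)=156919475295, p(165)=172389800255, p(166)=189334822579, p(167)=207890420102, p(168)=228204732751, p(169)=250438925115.
Final step: p(170) = p(169) + p(168) - p(165) - p(163) + p(158) + p(155) - p(148) - p(144) + p(135) + p(130) - p(119) - p(113) + p(100) + p(93) - p(78) - p(70) + p(53) + p(44) - p(25) - p(15)
= 250438925115 + 228204732751 - 172389800255 - 142798995930 + 88751778802 + 66493182097 - 33549419497 - 22540654445 + 9035836076 + 5371315400 - 1653668665 - 851376628 + 190569292 + 82010177 - 12132164 - 4087968 + 329931 + 75175 - 1958 - 176
= 274768617130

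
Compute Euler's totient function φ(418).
180

418 = 2 × 11 × 19
φ(n) = n × ∏(1 - 1/p) for each prime p dividing n
φ(418) = 418 × (1 - 1/2) × (1 - 1/11) × (1 - 1/19) = 180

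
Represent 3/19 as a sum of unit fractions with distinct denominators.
1/7 + 1/67 + 1/8911

Greedy algorithm:
3/19: ceiling(19/3) = 7, use 1/7
2/133: ceiling(133/2) = 67, use 1/67
1/8911: ceiling(8911/1) = 8911, use 1/8911
Result: 3/19 = 1/7 + 1/67 + 1/8911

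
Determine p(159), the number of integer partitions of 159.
97662728555

p(n) counts ways to write n as a sum of positive integers (order ignored).
Euler's pentagonal recurrence: p(k) = p(k-1) + p(k-2) - p(k-5) - p(k-7) + p(k-12) + p(k-15) - ... (offsets j(3j∓1)/2, signs ++--, p(0)=1, p(<0)=0).
DP table for k = 0..158: p(0)=1, p(1)=1, p(2)=2, p(3)=3, p(4)=5, p(5)=7, p(6)=11, p(7)=15, p(8)=22, p(9)=30, p(10)=42, p(11)=56, p(12)=77, p(13)=101, p(14)=135, p(15)=176, p(16)=231, p(17)=297, p(18)=385, p(19)=490, p(20)=627, p(21)=792, p(22)=1002, p(23)=1255, p(24)=1575, p(25)=1958, p(26)=2436, p(27)=3010, p(28)=3718, p(29)=4565, p(30)=5604, p(31)=6842, p(32)=8349, p(33)=10143, p(34)=12310, p(35)=14883, p(36)=17977, p(37)=21637, p(38)=26015, p(39)=31185, p(40)=37338, p(41)=44583, p(42)=53174, p(43)=63261, p(44)=75175, p(45)=89134, p(46)=105558, p(47)=124754, p(48)=147273, p(49)=173525, p(50)=204226, p(51)=239943, p(52)=281589, p(53)=329931, p(54)=386155, p(55)=451276, p(56)=526823, p(57)=614154, p(58)=715220, p(59)=831820, p(60)=966467, p(61)=1121505, p(62)=1300156, p(63)=1505499, p(64)=1741630, p(65)=2012558, p(66)=2323520, p(67)=2679689, p(68)=3087735, p(69)=3554345, p(70)=4087968, p(71)=4697205, p(72)=5392783, p(73)=6185689, p(74)=7089500, p(75)=8118264, p(76)=9289091, p(77)=10619863, p(78)=12132164, p(79)=13848650, p(80)=15796476, p(81)=18004327, p(82)=20506255, p(83)=23338469, p(84)=26543660, p(85)=30167357, p(86)=34262962, p(87)=38887673, p(88)=44108109, p(89)=49995925, p(90)=56634173, p(91)=64112359, p(92)=72533807, p(93)=82010177, p(94)=92669720, p(95)=104651419, p(96)=118114304, p(97)=133230930, p(98)=150198136, p(99)=169229875, p(100)=190569292, p(101)=214481126, p(102)=241265379, p(103)=271248950, p(104)=304801365, p(105)=342325709, p(106)=384276336, p(107)=431149389, p(108)=483502844, p(109)=541946240, p(110)=607163746, p(111)=679903203, p(112)=761002156, p(113)=851376628, p(114)=952050665, p(115)=1064144451, p(116)=1188908248, p(117)=1327710076, p(118)=1482074143, p(119)=1653668665, p(120)=1844349560, p(121)=2056148051, p(122)=2291320912, p(123)=2552338241, p(124)=2841940500, p(125)=3163127352, p(126)=3519222692, p(127)=3913864295, p(128)=4351078600, p(129)=4835271870, p(130)=5371315400, p(131)=5964539504, p(132)=6620830889, p(133)=7346629512, p(134)=8149040695, p(135)=9035836076, p(136)=10015581680, p(137)=11097645016, p(138)=12292341831, p(139)=13610949895, p(140)=15065878135, p(141)=16670689208, p(142)=18440293320, p(143)=20390982757, p(144)=22540654445, p(145)=24908858009, p(146)=27517052599, p(147)=30388671978, p(148)=33549419497, p(149)=37027355200, p(150)=40853235313, p(151)=45060624582, p(152)=49686288421, p(153)=54770336324, p(154)=60356673280, p(155)=66493182097, p(156)=73232243759, p(157)=80630964769, p(158)=88751778802.
Final step: p(159) = p(158) + p(157) - p(154) - p(152) + p(147) + p(144) - p(137) - p(133) + p(124) + p(119) - p(108) - p(102) + p(89) + p(82) - p(67) - p(59) + p(42) + p(33) - p(14) - p(4)
= 88751778802 + 80630964769 - 60356673280 - 49686288421 + 30388671978 + 22540654445 - 11097645016 - 7346629512 + 2841940500 + 1653668665 - 483502844 - 241265379 + 49995925 + 20506255 - 2679689 - 831820 + 53174 + 10143 - 135 - 5
= 97662728555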